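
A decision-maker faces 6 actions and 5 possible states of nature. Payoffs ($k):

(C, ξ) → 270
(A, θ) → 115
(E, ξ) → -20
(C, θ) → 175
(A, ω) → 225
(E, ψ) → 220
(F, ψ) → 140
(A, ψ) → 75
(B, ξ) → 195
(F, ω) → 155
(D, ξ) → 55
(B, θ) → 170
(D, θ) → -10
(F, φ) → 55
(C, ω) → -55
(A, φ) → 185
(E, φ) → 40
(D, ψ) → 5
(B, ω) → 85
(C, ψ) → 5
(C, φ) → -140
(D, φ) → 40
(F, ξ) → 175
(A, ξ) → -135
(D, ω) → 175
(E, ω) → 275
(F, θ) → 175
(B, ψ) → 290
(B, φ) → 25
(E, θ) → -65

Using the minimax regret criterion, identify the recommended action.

F

Column bests: θ=175, φ=185, ψ=290, ω=275, ξ=270.
A regrets: 60, 0, 215, 50, 405 → max 405
B regrets: 5, 160, 0, 190, 75 → max 190
C regrets: 0, 325, 285, 330, 0 → max 330
D regrets: 185, 145, 285, 100, 215 → max 285
E regrets: 240, 145, 70, 0, 290 → max 290
F regrets: 0, 130, 150, 120, 95 → max 150
Smallest max regret = 150 → F.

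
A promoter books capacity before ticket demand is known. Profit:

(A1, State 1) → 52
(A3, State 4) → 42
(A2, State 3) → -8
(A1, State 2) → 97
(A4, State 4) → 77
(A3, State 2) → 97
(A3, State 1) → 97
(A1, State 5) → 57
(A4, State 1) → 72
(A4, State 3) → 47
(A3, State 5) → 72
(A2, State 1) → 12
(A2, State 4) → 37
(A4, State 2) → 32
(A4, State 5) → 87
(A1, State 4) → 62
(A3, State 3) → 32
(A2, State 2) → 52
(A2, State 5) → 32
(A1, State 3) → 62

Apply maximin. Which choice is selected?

Row minima: A1=52, A2=-8, A3=32, A4=32
Best worst-case = 52 → A1.

A1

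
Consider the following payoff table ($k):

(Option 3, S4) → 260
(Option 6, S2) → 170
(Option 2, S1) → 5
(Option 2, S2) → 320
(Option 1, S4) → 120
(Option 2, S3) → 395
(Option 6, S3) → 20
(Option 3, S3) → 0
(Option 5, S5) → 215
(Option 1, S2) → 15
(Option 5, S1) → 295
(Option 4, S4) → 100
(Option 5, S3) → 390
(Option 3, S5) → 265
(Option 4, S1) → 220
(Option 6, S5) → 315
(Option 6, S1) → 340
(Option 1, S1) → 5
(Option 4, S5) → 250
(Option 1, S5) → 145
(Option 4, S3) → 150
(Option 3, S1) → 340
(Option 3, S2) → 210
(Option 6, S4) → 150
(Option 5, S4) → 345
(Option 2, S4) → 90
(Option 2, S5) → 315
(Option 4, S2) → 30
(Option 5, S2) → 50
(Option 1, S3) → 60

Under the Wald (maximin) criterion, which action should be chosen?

Option 5

Row minima: Option 1=5, Option 2=5, Option 3=0, Option 4=30, Option 5=50, Option 6=20
Best worst-case = 50 → Option 5.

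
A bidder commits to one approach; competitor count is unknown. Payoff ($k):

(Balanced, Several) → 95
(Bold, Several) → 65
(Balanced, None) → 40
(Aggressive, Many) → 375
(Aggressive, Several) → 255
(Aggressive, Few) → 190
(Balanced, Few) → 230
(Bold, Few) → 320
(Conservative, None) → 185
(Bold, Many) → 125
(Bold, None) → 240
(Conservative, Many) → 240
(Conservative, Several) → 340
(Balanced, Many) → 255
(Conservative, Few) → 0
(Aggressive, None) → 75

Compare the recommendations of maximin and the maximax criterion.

maximin → Aggressive; maximax → Aggressive (agree)

Row minima: Conservative=0, Balanced=40, Aggressive=75, Bold=65
Best worst-case = 75 → Aggressive.
Row maxima: Conservative=340, Balanced=255, Aggressive=375, Bold=320
Best best-case = 375 → Aggressive.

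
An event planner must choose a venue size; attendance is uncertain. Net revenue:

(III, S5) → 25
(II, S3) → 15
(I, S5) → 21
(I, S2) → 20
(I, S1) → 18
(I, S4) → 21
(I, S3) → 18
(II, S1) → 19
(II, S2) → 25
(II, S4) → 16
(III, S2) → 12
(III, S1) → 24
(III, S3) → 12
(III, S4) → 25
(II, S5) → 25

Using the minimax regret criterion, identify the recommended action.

I

Column bests: S1=24, S2=25, S3=18, S4=25, S5=25.
I regrets: 6, 5, 0, 4, 4 → max 6
II regrets: 5, 0, 3, 9, 0 → max 9
III regrets: 0, 13, 6, 0, 0 → max 13
Smallest max regret = 6 → I.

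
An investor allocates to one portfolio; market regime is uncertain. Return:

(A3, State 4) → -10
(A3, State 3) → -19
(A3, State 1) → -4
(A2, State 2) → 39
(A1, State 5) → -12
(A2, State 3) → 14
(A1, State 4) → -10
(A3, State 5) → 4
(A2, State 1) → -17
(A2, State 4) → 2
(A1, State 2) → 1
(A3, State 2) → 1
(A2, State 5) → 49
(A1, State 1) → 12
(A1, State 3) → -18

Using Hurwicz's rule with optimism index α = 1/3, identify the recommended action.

A1: 1/3·12 + 2/3·(-18) = -8
A2: 1/3·49 + 2/3·(-17) = 5
A3: 1/3·4 + 2/3·(-19) = -34/3
Highest Hurwicz score = 5 → A2.

A2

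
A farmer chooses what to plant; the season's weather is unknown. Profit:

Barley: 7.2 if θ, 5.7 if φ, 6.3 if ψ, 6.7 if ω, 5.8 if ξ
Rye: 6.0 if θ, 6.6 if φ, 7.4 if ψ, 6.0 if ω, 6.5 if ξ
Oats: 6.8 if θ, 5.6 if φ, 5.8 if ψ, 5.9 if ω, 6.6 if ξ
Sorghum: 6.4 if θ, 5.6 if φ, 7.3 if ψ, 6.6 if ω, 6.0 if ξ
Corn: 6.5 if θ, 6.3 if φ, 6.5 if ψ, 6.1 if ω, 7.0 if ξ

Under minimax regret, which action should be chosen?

Column bests: θ=7.2, φ=6.6, ψ=7.4, ω=6.7, ξ=7.0.
Barley regrets: 0.0, 0.9, 1.1, 0.0, 1.2 → max 1.2
Rye regrets: 1.2, 0.0, 0.0, 0.7, 0.5 → max 1.2
Oats regrets: 0.4, 1.0, 1.6, 0.8, 0.4 → max 1.6
Sorghum regrets: 0.8, 1.0, 0.1, 0.1, 1.0 → max 1.0
Corn regrets: 0.7, 0.3, 0.9, 0.6, 0.0 → max 0.9
Smallest max regret = 0.9 → Corn.

Corn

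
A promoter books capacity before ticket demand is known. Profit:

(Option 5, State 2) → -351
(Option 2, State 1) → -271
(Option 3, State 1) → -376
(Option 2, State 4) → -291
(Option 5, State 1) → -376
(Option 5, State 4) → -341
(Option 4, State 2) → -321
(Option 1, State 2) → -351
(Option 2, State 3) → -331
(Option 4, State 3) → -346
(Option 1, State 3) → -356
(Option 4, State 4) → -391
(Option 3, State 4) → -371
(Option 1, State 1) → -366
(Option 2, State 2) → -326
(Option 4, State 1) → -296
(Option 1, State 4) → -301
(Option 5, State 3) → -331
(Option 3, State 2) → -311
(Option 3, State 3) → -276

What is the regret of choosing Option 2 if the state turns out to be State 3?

Best payoff under State 3 is -276.
Regret = -276 − (-331) = 55.

55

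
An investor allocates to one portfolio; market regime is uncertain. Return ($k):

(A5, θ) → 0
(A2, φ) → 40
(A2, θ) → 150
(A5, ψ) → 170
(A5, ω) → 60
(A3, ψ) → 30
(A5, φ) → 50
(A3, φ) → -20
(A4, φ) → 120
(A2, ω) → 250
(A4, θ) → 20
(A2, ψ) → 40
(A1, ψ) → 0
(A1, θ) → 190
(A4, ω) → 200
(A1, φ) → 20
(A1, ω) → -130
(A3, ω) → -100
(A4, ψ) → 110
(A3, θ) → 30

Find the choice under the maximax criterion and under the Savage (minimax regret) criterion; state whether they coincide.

Row maxima: A1=190, A2=250, A3=30, A4=200, A5=170
Best best-case = 250 → A2.
Column bests: θ=190, φ=120, ψ=170, ω=250.
A1 regrets: 0, 100, 170, 380 → max 380
A2 regrets: 40, 80, 130, 0 → max 130
A3 regrets: 160, 140, 140, 350 → max 350
A4 regrets: 170, 0, 60, 50 → max 170
A5 regrets: 190, 70, 0, 190 → max 190
Smallest max regret = 130 → A2.

maximax → A2; minimax regret → A2 (agree)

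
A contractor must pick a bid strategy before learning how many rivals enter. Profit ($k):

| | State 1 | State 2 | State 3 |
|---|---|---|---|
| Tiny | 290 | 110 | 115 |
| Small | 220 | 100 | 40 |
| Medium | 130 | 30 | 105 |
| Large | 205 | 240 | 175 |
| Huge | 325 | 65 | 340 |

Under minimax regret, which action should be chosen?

Column bests: State 1=325, State 2=240, State 3=340.
Tiny regrets: 35, 130, 225 → max 225
Small regrets: 105, 140, 300 → max 300
Medium regrets: 195, 210, 235 → max 235
Large regrets: 120, 0, 165 → max 165
Huge regrets: 0, 175, 0 → max 175
Smallest max regret = 165 → Large.

Large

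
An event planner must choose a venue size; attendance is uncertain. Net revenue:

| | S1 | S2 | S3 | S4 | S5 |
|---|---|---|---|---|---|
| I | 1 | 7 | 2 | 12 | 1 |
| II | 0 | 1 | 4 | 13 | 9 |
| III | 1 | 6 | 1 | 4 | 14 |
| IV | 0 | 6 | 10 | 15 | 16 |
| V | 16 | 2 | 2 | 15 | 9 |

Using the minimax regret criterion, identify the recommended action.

Column bests: S1=16, S2=7, S3=10, S4=15, S5=16.
I regrets: 15, 0, 8, 3, 15 → max 15
II regrets: 16, 6, 6, 2, 7 → max 16
III regrets: 15, 1, 9, 11, 2 → max 15
IV regrets: 16, 1, 0, 0, 0 → max 16
V regrets: 0, 5, 8, 0, 7 → max 8
Smallest max regret = 8 → V.

V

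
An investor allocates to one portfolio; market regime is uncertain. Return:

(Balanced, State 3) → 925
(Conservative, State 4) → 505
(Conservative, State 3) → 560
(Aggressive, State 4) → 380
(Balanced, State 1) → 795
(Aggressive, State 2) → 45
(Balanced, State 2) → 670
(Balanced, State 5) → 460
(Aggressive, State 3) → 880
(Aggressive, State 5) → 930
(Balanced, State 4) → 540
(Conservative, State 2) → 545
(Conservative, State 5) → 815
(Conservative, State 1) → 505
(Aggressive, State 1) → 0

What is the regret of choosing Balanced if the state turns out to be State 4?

0

Best payoff under State 4 is 540.
Regret = 540 − 540 = 0.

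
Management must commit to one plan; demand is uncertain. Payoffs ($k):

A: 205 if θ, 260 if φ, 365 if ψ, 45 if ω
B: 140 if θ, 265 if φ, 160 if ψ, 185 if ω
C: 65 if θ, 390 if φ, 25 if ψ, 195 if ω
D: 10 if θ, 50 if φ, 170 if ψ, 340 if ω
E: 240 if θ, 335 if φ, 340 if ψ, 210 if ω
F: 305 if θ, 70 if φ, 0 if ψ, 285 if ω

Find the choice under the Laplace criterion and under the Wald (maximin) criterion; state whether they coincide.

laplace → E; maximin → E (agree)

Row averages: A=218.75, B=187.5, C=168.75, D=142.5, E=281.25, F=165
Highest average = 281.25 → E.
Row minima: A=45, B=140, C=25, D=10, E=210, F=0
Best worst-case = 210 → E.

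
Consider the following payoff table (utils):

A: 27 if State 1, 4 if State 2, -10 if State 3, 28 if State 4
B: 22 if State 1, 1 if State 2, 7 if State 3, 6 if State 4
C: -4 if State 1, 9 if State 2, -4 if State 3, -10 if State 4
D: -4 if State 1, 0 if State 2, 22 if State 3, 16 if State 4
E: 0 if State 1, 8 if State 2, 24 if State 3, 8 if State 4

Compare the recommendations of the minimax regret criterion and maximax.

Column bests: State 1=27, State 2=9, State 3=24, State 4=28.
A regrets: 0, 5, 34, 0 → max 34
B regrets: 5, 8, 17, 22 → max 22
C regrets: 31, 0, 28, 38 → max 38
D regrets: 31, 9, 2, 12 → max 31
E regrets: 27, 1, 0, 20 → max 27
Smallest max regret = 22 → B.
Row maxima: A=28, B=22, C=9, D=22, E=24
Best best-case = 28 → A.

minimax regret → B; maximax → A (disagree)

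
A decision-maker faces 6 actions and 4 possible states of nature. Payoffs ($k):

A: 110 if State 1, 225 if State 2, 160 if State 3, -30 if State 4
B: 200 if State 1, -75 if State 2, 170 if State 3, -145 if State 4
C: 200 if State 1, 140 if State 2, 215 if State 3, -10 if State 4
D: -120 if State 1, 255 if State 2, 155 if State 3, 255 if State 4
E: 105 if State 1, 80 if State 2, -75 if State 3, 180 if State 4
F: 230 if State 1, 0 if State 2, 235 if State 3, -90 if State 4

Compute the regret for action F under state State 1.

Best payoff under State 1 is 230.
Regret = 230 − 230 = 0.

0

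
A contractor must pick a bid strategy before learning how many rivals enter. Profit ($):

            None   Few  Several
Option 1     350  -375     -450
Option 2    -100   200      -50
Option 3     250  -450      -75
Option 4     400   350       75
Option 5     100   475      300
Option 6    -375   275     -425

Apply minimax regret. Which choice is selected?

Option 4

Column bests: None=400, Few=475, Several=300.
Option 1 regrets: 50, 850, 750 → max 850
Option 2 regrets: 500, 275, 350 → max 500
Option 3 regrets: 150, 925, 375 → max 925
Option 4 regrets: 0, 125, 225 → max 225
Option 5 regrets: 300, 0, 0 → max 300
Option 6 regrets: 775, 200, 725 → max 775
Smallest max regret = 225 → Option 4.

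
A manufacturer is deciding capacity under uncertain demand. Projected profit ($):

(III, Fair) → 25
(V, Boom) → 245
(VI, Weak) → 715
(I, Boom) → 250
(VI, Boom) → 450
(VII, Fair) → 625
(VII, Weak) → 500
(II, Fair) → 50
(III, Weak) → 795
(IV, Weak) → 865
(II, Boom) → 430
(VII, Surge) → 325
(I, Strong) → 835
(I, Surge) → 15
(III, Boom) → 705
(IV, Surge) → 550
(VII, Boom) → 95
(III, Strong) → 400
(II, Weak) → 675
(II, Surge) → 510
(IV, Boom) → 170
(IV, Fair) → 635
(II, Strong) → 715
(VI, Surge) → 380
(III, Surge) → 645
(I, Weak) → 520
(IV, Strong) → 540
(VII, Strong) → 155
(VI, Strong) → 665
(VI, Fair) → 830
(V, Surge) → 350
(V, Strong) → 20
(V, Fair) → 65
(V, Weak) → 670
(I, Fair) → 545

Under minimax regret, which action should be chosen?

Column bests: Weak=865, Fair=830, Strong=835, Boom=705, Surge=645.
I regrets: 345, 285, 0, 455, 630 → max 630
II regrets: 190, 780, 120, 275, 135 → max 780
III regrets: 70, 805, 435, 0, 0 → max 805
IV regrets: 0, 195, 295, 535, 95 → max 535
V regrets: 195, 765, 815, 460, 295 → max 815
VI regrets: 150, 0, 170, 255, 265 → max 265
VII regrets: 365, 205, 680, 610, 320 → max 680
Smallest max regret = 265 → VI.

VI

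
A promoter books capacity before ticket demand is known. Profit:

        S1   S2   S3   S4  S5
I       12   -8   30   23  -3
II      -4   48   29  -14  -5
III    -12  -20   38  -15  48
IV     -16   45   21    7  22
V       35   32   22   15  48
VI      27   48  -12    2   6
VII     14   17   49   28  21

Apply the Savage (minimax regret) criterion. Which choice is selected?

V

Column bests: S1=35, S2=48, S3=49, S4=28, S5=48.
I regrets: 23, 56, 19, 5, 51 → max 56
II regrets: 39, 0, 20, 42, 53 → max 53
III regrets: 47, 68, 11, 43, 0 → max 68
IV regrets: 51, 3, 28, 21, 26 → max 51
V regrets: 0, 16, 27, 13, 0 → max 27
VI regrets: 8, 0, 61, 26, 42 → max 61
VII regrets: 21, 31, 0, 0, 27 → max 31
Smallest max regret = 27 → V.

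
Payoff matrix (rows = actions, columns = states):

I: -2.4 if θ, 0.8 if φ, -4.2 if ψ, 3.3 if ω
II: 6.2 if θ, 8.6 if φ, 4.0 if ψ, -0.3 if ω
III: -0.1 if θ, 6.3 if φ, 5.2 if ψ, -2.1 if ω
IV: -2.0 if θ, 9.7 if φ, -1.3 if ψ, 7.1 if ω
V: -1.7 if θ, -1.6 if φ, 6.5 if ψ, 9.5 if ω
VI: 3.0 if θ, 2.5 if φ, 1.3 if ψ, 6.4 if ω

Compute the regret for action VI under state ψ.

5.2

Best payoff under ψ is 6.5.
Regret = 6.5 − 1.3 = 5.2.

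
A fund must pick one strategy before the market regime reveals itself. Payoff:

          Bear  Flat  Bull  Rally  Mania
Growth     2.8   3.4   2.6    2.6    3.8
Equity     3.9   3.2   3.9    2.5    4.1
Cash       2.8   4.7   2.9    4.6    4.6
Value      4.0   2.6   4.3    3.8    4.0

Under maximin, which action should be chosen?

Cash

Row minima: Growth=2.6, Equity=2.5, Cash=2.8, Value=2.6
Best worst-case = 2.8 → Cash.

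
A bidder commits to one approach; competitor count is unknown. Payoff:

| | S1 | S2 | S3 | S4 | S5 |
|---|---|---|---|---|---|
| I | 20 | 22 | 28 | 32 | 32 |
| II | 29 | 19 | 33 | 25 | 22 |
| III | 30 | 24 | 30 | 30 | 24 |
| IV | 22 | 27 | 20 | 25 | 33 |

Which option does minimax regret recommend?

Column bests: S1=30, S2=27, S3=33, S4=32, S5=33.
I regrets: 10, 5, 5, 0, 1 → max 10
II regrets: 1, 8, 0, 7, 11 → max 11
III regrets: 0, 3, 3, 2, 9 → max 9
IV regrets: 8, 0, 13, 7, 0 → max 13
Smallest max regret = 9 → III.

III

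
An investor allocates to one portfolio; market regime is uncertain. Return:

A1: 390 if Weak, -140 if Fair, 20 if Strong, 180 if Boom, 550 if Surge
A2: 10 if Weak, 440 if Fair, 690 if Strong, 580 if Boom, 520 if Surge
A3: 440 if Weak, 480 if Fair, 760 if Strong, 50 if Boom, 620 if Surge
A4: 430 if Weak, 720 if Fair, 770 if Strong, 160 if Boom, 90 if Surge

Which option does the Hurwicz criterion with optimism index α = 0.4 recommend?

A4

A1: 0.4·550 + 0.6·(-140) = 136
A2: 0.4·690 + 0.6·10 = 282
A3: 0.4·760 + 0.6·50 = 334
A4: 0.4·770 + 0.6·90 = 362
Highest Hurwicz score = 362 → A4.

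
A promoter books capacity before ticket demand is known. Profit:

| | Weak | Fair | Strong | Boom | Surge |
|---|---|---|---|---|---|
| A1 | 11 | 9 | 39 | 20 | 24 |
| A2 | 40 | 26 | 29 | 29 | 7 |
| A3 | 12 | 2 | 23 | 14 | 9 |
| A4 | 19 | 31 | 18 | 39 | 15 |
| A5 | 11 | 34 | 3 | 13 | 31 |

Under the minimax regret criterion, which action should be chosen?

Column bests: Weak=40, Fair=34, Strong=39, Boom=39, Surge=31.
A1 regrets: 29, 25, 0, 19, 7 → max 29
A2 regrets: 0, 8, 10, 10, 24 → max 24
A3 regrets: 28, 32, 16, 25, 22 → max 32
A4 regrets: 21, 3, 21, 0, 16 → max 21
A5 regrets: 29, 0, 36, 26, 0 → max 36
Smallest max regret = 21 → A4.

A4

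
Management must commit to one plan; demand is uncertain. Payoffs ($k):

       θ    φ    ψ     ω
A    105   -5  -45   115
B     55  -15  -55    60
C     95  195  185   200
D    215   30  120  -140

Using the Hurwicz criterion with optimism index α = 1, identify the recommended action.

A: 1·115 + 0·(-45) = 115
B: 1·60 + 0·(-55) = 60
C: 1·200 + 0·95 = 200
D: 1·215 + 0·(-140) = 215
Highest Hurwicz score = 215 → D.

D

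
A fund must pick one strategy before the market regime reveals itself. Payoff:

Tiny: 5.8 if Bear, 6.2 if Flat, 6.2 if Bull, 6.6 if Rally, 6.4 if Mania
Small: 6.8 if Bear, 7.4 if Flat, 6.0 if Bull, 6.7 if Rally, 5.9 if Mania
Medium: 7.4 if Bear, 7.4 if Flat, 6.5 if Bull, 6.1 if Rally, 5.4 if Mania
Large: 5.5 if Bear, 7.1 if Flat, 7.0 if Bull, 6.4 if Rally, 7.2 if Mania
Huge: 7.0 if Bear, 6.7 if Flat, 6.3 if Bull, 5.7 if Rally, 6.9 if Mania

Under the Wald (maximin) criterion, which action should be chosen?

Small

Row minima: Tiny=5.8, Small=5.9, Medium=5.4, Large=5.5, Huge=5.7
Best worst-case = 5.9 → Small.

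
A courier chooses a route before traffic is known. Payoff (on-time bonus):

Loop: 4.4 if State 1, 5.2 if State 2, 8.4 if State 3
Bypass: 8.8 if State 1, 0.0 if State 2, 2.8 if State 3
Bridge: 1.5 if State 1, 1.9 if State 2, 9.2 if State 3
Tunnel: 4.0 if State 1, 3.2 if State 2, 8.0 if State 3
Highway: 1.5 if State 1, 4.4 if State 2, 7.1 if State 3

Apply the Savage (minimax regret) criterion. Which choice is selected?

Column bests: State 1=8.8, State 2=5.2, State 3=9.2.
Loop regrets: 4.4, 0.0, 0.8 → max 4.4
Bypass regrets: 0.0, 5.2, 6.4 → max 6.4
Bridge regrets: 7.3, 3.3, 0.0 → max 7.3
Tunnel regrets: 4.8, 2.0, 1.2 → max 4.8
Highway regrets: 7.3, 0.8, 2.1 → max 7.3
Smallest max regret = 4.4 → Loop.

Loop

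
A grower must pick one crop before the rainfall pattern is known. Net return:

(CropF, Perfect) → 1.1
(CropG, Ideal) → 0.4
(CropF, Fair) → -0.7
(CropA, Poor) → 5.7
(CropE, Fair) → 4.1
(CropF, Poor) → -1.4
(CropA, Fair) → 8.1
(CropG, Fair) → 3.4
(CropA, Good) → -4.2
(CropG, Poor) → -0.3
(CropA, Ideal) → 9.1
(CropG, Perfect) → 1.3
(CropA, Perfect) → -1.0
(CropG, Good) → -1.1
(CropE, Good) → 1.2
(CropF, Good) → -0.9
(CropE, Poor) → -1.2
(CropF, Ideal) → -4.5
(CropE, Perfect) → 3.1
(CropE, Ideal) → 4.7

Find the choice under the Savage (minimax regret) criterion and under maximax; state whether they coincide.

Column bests: Poor=5.7, Fair=8.1, Good=1.2, Ideal=9.1, Perfect=3.1.
CropA regrets: 0.0, 0.0, 5.4, 0.0, 4.1 → max 5.4
CropG regrets: 6.0, 4.7, 2.3, 8.7, 1.8 → max 8.7
CropF regrets: 7.1, 8.8, 2.1, 13.6, 2.0 → max 13.6
CropE regrets: 6.9, 4.0, 0.0, 4.4, 0.0 → max 6.9
Smallest max regret = 5.4 → CropA.
Row maxima: CropA=9.1, CropG=3.4, CropF=1.1, CropE=4.7
Best best-case = 9.1 → CropA.

minimax regret → CropA; maximax → CropA (agree)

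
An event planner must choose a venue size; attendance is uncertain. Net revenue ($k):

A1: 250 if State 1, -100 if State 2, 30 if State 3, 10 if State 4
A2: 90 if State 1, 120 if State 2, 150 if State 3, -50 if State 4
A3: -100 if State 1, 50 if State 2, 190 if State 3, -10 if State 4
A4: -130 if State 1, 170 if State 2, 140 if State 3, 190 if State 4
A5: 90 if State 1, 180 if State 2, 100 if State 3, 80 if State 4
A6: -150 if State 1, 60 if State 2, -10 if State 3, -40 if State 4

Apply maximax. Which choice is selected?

Row maxima: A1=250, A2=150, A3=190, A4=190, A5=180, A6=60
Best best-case = 250 → A1.

A1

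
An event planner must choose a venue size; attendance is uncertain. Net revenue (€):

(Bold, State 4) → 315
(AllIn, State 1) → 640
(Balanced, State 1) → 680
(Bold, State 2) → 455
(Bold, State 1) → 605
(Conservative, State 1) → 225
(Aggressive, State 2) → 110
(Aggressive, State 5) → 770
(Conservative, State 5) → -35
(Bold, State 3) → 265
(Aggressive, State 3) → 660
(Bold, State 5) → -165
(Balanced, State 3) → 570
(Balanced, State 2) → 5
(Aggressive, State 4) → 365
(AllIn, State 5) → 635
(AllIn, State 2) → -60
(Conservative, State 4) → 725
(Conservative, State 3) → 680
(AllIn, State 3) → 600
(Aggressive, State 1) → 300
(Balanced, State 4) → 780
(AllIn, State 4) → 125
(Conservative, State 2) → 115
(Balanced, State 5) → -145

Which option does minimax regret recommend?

Column bests: State 1=680, State 2=455, State 3=680, State 4=780, State 5=770.
Conservative regrets: 455, 340, 0, 55, 805 → max 805
Balanced regrets: 0, 450, 110, 0, 915 → max 915
Aggressive regrets: 380, 345, 20, 415, 0 → max 415
Bold regrets: 75, 0, 415, 465, 935 → max 935
AllIn regrets: 40, 515, 80, 655, 135 → max 655
Smallest max regret = 415 → Aggressive.

Aggressive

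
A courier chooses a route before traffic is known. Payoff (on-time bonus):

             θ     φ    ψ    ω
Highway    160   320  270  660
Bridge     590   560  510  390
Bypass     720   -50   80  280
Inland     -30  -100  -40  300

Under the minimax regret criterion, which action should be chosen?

Column bests: θ=720, φ=560, ψ=510, ω=660.
Highway regrets: 560, 240, 240, 0 → max 560
Bridge regrets: 130, 0, 0, 270 → max 270
Bypass regrets: 0, 610, 430, 380 → max 610
Inland regrets: 750, 660, 550, 360 → max 750
Smallest max regret = 270 → Bridge.

Bridge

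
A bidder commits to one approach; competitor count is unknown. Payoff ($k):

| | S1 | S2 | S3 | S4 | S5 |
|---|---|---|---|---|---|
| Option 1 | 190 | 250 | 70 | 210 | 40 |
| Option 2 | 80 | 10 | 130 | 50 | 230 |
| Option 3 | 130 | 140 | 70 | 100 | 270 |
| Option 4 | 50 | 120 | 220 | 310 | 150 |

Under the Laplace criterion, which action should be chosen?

Row averages: Option 1=152, Option 2=100, Option 3=142, Option 4=170
Highest average = 170 → Option 4.

Option 4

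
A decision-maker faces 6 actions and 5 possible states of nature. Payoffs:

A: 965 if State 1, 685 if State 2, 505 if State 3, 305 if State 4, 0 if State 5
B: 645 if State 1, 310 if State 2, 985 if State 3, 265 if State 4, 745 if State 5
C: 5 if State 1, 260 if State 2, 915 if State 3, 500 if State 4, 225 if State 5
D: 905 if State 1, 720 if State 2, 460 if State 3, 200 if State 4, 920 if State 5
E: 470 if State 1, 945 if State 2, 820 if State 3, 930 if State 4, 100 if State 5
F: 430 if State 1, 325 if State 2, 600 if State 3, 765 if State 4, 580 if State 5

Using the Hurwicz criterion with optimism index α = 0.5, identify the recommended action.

A: 0.5·965 + 0.5·0 = 482.5
B: 0.5·985 + 0.5·265 = 625
C: 0.5·915 + 0.5·5 = 460
D: 0.5·920 + 0.5·200 = 560
E: 0.5·945 + 0.5·100 = 522.5
F: 0.5·765 + 0.5·325 = 545
Highest Hurwicz score = 625 → B.

B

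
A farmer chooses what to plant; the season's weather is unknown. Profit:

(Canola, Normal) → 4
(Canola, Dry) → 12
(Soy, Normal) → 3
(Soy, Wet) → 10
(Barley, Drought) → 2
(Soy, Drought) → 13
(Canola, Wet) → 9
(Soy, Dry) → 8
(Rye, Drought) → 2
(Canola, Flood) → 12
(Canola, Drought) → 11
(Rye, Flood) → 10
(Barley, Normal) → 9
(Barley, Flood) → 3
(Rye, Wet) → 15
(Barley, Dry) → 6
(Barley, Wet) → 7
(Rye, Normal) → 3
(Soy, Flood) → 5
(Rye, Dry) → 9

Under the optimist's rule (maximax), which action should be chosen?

Row maxima: Canola=12, Rye=15, Soy=13, Barley=9
Best best-case = 15 → Rye.

Rye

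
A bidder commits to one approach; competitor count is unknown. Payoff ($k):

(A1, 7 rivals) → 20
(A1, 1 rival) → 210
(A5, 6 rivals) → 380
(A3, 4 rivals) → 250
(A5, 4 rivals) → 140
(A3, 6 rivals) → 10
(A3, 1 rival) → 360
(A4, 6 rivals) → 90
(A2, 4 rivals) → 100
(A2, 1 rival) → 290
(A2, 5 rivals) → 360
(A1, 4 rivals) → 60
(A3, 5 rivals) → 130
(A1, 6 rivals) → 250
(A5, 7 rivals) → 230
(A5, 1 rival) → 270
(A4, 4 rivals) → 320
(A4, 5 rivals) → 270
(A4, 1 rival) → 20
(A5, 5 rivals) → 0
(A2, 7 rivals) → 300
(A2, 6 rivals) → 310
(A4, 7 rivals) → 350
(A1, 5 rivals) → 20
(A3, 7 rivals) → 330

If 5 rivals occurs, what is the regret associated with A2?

0

Best payoff under 5 rivals is 360.
Regret = 360 − 360 = 0.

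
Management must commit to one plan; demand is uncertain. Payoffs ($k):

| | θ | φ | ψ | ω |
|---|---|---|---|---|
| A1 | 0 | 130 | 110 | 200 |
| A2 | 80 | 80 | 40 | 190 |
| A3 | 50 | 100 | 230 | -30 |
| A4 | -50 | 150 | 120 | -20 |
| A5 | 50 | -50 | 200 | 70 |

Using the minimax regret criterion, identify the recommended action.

Column bests: θ=80, φ=150, ψ=230, ω=200.
A1 regrets: 80, 20, 120, 0 → max 120
A2 regrets: 0, 70, 190, 10 → max 190
A3 regrets: 30, 50, 0, 230 → max 230
A4 regrets: 130, 0, 110, 220 → max 220
A5 regrets: 30, 200, 30, 130 → max 200
Smallest max regret = 120 → A1.

A1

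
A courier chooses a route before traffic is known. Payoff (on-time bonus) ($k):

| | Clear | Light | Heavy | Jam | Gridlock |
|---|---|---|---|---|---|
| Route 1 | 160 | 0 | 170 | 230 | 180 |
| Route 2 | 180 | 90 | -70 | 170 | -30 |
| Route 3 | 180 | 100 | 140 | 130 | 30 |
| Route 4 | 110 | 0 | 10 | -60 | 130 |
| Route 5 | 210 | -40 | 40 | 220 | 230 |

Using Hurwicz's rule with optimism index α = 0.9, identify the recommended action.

Route 1

Route 1: 0.9·230 + 0.1·0 = 207
Route 2: 0.9·180 + 0.1·(-70) = 155
Route 3: 0.9·180 + 0.1·30 = 165
Route 4: 0.9·130 + 0.1·(-60) = 111
Route 5: 0.9·230 + 0.1·(-40) = 203
Highest Hurwicz score = 207 → Route 1.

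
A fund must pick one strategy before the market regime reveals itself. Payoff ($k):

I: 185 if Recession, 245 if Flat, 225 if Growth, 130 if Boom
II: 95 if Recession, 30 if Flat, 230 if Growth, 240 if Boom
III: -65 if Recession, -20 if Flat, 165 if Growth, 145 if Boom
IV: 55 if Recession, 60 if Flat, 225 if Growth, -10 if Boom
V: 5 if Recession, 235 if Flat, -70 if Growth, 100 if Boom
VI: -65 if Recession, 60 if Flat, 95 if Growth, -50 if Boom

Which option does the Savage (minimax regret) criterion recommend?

I

Column bests: Recession=185, Flat=245, Growth=230, Boom=240.
I regrets: 0, 0, 5, 110 → max 110
II regrets: 90, 215, 0, 0 → max 215
III regrets: 250, 265, 65, 95 → max 265
IV regrets: 130, 185, 5, 250 → max 250
V regrets: 180, 10, 300, 140 → max 300
VI regrets: 250, 185, 135, 290 → max 290
Smallest max regret = 110 → I.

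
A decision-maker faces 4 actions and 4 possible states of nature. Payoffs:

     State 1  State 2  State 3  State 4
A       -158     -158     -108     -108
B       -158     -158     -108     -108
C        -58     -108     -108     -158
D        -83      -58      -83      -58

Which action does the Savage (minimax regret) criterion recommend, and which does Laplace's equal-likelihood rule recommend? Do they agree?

Column bests: State 1=-58, State 2=-58, State 3=-83, State 4=-58.
A regrets: 100, 100, 25, 50 → max 100
B regrets: 100, 100, 25, 50 → max 100
C regrets: 0, 50, 25, 100 → max 100
D regrets: 25, 0, 0, 0 → max 25
Smallest max regret = 25 → D.
Row averages: A=-133, B=-133, C=-108, D=-70.5
Highest average = -70.5 → D.

minimax regret → D; laplace → D (agree)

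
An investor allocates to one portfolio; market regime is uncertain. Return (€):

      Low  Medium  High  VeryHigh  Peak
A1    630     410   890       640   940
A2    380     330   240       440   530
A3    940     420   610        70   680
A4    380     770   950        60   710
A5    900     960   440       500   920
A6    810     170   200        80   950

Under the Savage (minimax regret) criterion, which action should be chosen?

A5

Column bests: Low=940, Medium=960, High=950, VeryHigh=640, Peak=950.
A1 regrets: 310, 550, 60, 0, 10 → max 550
A2 regrets: 560, 630, 710, 200, 420 → max 710
A3 regrets: 0, 540, 340, 570, 270 → max 570
A4 regrets: 560, 190, 0, 580, 240 → max 580
A5 regrets: 40, 0, 510, 140, 30 → max 510
A6 regrets: 130, 790, 750, 560, 0 → max 790
Smallest max regret = 510 → A5.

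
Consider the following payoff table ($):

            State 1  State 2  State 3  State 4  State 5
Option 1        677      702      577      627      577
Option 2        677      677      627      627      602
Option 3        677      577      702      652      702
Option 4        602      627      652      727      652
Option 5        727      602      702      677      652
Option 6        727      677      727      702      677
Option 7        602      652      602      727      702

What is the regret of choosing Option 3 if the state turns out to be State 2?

125

Best payoff under State 2 is 702.
Regret = 702 − 577 = 125.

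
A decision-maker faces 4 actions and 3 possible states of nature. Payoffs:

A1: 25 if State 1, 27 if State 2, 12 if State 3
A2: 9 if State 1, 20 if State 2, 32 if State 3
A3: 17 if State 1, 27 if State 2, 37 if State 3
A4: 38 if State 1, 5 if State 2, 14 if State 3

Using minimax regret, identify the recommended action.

Column bests: State 1=38, State 2=27, State 3=37.
A1 regrets: 13, 0, 25 → max 25
A2 regrets: 29, 7, 5 → max 29
A3 regrets: 21, 0, 0 → max 21
A4 regrets: 0, 22, 23 → max 23
Smallest max regret = 21 → A3.

A3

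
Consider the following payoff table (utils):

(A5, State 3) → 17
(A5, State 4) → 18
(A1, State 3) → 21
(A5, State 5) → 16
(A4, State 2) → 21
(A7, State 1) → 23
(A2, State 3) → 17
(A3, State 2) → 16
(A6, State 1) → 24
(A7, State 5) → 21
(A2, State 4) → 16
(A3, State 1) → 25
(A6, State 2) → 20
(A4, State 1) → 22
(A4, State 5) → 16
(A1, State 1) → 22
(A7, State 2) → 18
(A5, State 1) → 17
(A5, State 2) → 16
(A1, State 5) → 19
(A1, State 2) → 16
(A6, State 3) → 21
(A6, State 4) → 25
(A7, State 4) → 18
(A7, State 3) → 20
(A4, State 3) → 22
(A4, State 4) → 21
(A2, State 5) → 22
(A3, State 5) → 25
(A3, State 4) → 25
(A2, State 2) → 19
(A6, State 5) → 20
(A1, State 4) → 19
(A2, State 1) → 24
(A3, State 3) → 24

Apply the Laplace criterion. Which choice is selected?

A3

Row averages: A1=19.4, A2=19.6, A3=23, A4=20.4, A5=16.8, A6=22, A7=20
Highest average = 23 → A3.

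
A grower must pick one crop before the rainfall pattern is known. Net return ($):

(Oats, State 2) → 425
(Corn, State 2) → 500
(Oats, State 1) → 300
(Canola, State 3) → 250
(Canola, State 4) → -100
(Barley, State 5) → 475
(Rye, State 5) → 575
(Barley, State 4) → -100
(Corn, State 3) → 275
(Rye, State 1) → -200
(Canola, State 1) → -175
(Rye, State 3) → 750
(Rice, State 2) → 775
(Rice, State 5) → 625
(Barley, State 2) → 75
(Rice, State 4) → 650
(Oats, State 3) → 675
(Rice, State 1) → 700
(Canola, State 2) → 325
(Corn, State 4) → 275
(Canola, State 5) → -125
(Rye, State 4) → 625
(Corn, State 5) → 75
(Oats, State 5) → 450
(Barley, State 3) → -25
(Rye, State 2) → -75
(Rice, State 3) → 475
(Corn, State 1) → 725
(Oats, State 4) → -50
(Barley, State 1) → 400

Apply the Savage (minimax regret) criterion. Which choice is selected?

Column bests: State 1=725, State 2=775, State 3=750, State 4=650, State 5=625.
Barley regrets: 325, 700, 775, 750, 150 → max 775
Corn regrets: 0, 275, 475, 375, 550 → max 550
Rye regrets: 925, 850, 0, 25, 50 → max 925
Oats regrets: 425, 350, 75, 700, 175 → max 700
Canola regrets: 900, 450, 500, 750, 750 → max 900
Rice regrets: 25, 0, 275, 0, 0 → max 275
Smallest max regret = 275 → Rice.

Rice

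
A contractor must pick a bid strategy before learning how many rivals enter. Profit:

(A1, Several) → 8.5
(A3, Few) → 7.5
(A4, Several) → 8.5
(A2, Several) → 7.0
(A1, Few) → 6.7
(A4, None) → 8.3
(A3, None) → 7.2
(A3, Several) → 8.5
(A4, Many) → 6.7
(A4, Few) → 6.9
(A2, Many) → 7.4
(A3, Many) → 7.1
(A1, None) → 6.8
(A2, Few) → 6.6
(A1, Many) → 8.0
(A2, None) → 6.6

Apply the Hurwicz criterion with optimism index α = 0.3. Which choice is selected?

A1: 0.3·8.5 + 0.7·6.7 = 7.24
A2: 0.3·7.4 + 0.7·6.6 = 6.84
A3: 0.3·8.5 + 0.7·7.1 = 7.52
A4: 0.3·8.5 + 0.7·6.7 = 7.24
Highest Hurwicz score = 7.52 → A3.

A3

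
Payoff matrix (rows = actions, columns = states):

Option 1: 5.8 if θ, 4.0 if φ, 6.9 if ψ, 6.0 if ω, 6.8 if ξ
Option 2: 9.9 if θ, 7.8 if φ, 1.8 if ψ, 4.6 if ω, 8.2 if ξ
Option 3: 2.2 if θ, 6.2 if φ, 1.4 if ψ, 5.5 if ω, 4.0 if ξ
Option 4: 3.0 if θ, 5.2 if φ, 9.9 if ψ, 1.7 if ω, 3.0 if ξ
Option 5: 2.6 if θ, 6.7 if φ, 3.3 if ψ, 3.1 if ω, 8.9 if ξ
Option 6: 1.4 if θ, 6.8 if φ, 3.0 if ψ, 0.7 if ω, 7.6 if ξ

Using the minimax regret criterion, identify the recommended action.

Column bests: θ=9.9, φ=7.8, ψ=9.9, ω=6.0, ξ=8.9.
Option 1 regrets: 4.1, 3.8, 3.0, 0.0, 2.1 → max 4.1
Option 2 regrets: 0.0, 0.0, 8.1, 1.4, 0.7 → max 8.1
Option 3 regrets: 7.7, 1.6, 8.5, 0.5, 4.9 → max 8.5
Option 4 regrets: 6.9, 2.6, 0.0, 4.3, 5.9 → max 6.9
Option 5 regrets: 7.3, 1.1, 6.6, 2.9, 0.0 → max 7.3
Option 6 regrets: 8.5, 1.0, 6.9, 5.3, 1.3 → max 8.5
Smallest max regret = 4.1 → Option 1.

Option 1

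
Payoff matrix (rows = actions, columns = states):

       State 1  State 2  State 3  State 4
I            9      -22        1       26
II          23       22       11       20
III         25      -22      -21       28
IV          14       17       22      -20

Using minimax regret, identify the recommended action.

II

Column bests: State 1=25, State 2=22, State 3=22, State 4=28.
I regrets: 16, 44, 21, 2 → max 44
II regrets: 2, 0, 11, 8 → max 11
III regrets: 0, 44, 43, 0 → max 44
IV regrets: 11, 5, 0, 48 → max 48
Smallest max regret = 11 → II.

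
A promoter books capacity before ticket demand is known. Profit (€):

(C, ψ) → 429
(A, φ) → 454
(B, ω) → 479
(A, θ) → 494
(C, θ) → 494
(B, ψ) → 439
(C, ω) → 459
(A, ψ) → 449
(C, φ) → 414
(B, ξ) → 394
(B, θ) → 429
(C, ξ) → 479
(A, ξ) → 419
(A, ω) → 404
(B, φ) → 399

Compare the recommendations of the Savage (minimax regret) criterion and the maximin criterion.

minimax regret → C; maximin → C (agree)

Column bests: θ=494, φ=454, ψ=449, ω=479, ξ=479.
A regrets: 0, 0, 0, 75, 60 → max 75
B regrets: 65, 55, 10, 0, 85 → max 85
C regrets: 0, 40, 20, 20, 0 → max 40
Smallest max regret = 40 → C.
Row minima: A=404, B=394, C=414
Best worst-case = 414 → C.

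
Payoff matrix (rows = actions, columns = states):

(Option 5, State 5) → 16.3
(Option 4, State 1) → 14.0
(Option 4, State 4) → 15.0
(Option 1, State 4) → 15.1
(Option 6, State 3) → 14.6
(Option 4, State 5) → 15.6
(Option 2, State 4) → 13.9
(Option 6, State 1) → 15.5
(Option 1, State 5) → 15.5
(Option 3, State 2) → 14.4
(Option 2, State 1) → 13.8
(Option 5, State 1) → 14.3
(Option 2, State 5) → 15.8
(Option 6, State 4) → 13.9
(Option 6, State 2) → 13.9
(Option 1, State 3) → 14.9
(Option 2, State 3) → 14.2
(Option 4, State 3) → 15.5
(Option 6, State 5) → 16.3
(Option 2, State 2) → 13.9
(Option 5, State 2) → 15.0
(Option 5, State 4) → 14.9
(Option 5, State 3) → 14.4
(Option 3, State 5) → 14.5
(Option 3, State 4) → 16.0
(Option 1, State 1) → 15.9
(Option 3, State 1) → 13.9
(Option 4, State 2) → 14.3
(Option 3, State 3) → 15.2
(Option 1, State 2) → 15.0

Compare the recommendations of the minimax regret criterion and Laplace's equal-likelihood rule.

minimax regret → Option 1; laplace → Option 1 (agree)

Column bests: State 1=15.9, State 2=15.0, State 3=15.5, State 4=16.0, State 5=16.3.
Option 1 regrets: 0.0, 0.0, 0.6, 0.9, 0.8 → max 0.9
Option 2 regrets: 2.1, 1.1, 1.3, 2.1, 0.5 → max 2.1
Option 3 regrets: 2.0, 0.6, 0.3, 0.0, 1.8 → max 2.0
Option 4 regrets: 1.9, 0.7, 0.0, 1.0, 0.7 → max 1.9
Option 5 regrets: 1.6, 0.0, 1.1, 1.1, 0.0 → max 1.6
Option 6 regrets: 0.4, 1.1, 0.9, 2.1, 0.0 → max 2.1
Smallest max regret = 0.9 → Option 1.
Row averages: Option 1=15.28, Option 2=14.32, Option 3=14.8, Option 4=14.88, Option 5=14.98, Option 6=14.84
Highest average = 15.28 → Option 1.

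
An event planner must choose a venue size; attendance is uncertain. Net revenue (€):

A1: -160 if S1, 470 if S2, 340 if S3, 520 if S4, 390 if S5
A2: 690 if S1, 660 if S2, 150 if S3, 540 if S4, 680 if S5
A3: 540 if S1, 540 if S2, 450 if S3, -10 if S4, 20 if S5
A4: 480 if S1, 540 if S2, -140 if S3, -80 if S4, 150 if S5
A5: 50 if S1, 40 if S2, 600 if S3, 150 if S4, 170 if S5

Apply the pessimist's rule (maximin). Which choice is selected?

Row minima: A1=-160, A2=150, A3=-10, A4=-140, A5=40
Best worst-case = 150 → A2.

A2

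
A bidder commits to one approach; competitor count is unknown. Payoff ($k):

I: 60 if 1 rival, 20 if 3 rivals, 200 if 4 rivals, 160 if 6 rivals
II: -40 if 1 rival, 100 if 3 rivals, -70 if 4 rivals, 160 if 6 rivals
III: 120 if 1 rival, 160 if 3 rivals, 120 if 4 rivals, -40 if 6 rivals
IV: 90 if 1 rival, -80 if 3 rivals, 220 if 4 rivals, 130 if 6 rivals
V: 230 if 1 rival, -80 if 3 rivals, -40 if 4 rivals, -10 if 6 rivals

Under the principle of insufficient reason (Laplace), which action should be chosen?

I

Row averages: I=110, II=37.5, III=90, IV=90, V=25
Highest average = 110 → I.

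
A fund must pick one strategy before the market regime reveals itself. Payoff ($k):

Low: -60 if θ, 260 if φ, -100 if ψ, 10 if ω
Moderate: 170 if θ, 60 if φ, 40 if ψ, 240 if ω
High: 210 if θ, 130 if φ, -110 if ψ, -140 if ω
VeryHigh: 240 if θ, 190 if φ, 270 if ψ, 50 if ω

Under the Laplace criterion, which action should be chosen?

Row averages: Low=27.5, Moderate=127.5, High=22.5, VeryHigh=187.5
Highest average = 187.5 → VeryHigh.

VeryHigh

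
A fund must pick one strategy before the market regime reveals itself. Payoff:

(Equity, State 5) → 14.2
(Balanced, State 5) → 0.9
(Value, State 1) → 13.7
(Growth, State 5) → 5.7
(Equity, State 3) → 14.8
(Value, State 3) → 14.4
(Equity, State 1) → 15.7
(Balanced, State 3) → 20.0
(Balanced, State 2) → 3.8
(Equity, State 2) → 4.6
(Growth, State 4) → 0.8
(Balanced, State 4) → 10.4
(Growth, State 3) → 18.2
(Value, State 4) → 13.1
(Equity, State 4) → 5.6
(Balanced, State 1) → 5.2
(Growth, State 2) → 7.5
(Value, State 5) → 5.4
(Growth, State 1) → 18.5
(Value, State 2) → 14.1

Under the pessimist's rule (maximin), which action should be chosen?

Value

Row minima: Growth=0.8, Equity=4.6, Balanced=0.9, Value=5.4
Best worst-case = 5.4 → Value.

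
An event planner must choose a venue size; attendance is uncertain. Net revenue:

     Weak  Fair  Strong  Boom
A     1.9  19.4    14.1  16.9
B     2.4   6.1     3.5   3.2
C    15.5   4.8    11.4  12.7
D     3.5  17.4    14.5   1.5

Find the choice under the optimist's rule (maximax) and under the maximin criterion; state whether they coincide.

Row maxima: A=19.4, B=6.1, C=15.5, D=17.4
Best best-case = 19.4 → A.
Row minima: A=1.9, B=2.4, C=4.8, D=1.5
Best worst-case = 4.8 → C.

maximax → A; maximin → C (disagree)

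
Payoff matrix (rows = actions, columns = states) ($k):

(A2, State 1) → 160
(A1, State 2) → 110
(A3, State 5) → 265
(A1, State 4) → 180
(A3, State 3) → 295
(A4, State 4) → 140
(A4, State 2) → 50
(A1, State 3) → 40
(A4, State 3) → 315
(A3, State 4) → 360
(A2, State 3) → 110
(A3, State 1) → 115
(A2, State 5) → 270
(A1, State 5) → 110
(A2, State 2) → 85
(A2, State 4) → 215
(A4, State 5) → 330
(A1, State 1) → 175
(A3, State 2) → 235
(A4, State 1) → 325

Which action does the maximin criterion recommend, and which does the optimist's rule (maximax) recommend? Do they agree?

Row minima: A1=40, A2=85, A3=115, A4=50
Best worst-case = 115 → A3.
Row maxima: A1=180, A2=270, A3=360, A4=330
Best best-case = 360 → A3.

maximin → A3; maximax → A3 (agree)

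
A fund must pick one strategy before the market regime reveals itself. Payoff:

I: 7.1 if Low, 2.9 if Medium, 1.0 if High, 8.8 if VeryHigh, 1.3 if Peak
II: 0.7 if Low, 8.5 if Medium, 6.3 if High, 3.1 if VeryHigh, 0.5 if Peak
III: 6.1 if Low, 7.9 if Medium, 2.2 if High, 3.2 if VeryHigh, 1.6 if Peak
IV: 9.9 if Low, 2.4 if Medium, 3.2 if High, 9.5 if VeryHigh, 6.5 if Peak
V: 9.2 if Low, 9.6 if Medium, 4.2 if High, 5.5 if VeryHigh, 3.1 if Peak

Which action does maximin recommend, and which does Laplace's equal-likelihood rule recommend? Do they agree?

Row minima: I=1.0, II=0.5, III=1.6, IV=2.4, V=3.1
Best worst-case = 3.1 → V.
Row averages: I=4.22, II=3.82, III=4.2, IV=6.3, V=6.32
Highest average = 6.32 → V.

maximin → V; laplace → V (agree)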